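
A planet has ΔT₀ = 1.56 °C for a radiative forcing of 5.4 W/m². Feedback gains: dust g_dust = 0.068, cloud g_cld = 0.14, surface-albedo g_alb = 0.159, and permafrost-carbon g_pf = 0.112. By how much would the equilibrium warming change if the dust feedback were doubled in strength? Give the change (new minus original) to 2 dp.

0.45 °C

Original: g = 0.479, ΔT = 1.56/(1−0.479) = 2.9942 °C.
With doubled dust: g' = 0.547, ΔT' = 1.56/(1−0.547) = 3.4437 °C.
Change = 3.4437 − 2.9942 = 0.45 °C.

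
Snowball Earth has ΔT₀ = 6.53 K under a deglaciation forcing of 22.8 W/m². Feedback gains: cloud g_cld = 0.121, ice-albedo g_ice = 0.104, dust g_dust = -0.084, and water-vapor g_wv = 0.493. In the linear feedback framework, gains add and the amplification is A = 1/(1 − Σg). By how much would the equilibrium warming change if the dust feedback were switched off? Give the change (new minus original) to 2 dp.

Original: g = 0.634, ΔT = 6.53/(1−0.634) = 17.8415 K.
Without dust: g' = 0.718, ΔT' = 6.53/(1−0.718) = 23.1560 K.
Change = 23.1560 − 17.8415 = 5.31 K.

5.31 K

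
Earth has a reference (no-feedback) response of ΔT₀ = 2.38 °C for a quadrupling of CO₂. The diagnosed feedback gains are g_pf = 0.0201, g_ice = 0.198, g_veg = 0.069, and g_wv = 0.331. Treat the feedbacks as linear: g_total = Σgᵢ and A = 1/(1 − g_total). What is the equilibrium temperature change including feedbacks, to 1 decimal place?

Total gain g = 0.0201 + 0.198 + 0.069 + 0.331 = 0.6181.
Amplification A = 1/(1 − 0.6181) = 2.618.
ΔT = 2.38 × 2.618 = 6.2 °C.

6.2 °C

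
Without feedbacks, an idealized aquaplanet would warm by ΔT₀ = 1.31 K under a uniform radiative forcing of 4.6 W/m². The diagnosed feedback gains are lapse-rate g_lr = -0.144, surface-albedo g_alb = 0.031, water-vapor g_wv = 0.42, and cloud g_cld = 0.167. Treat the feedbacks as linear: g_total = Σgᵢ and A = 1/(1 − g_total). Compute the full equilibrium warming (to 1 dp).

2.5 K

Total gain g = -0.144 + 0.031 + 0.42 + 0.167 = 0.474.
Amplification A = 1/(1 − 0.474) = 1.901.
ΔT = 1.31 × 1.901 = 2.5 K.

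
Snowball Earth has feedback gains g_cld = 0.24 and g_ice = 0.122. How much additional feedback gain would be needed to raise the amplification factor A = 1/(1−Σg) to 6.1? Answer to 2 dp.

Current total gain = 0.362.
Target gain for A = 6.1: g* = 1 − 1/6.1 = 0.8361.
Additional gain needed = 0.8361 − 0.362 = 0.47.

0.47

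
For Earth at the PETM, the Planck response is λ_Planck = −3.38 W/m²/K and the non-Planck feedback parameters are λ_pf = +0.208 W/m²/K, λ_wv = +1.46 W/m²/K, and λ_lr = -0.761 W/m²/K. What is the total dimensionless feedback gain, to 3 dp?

0.268

Convert to gains: g_pf = 0.208/3.38 = 0.06154; g_wv = 1.46/3.38 = 0.432; g_lr = -0.761/3.38 = -0.2251.
Total gain g = 0.26844.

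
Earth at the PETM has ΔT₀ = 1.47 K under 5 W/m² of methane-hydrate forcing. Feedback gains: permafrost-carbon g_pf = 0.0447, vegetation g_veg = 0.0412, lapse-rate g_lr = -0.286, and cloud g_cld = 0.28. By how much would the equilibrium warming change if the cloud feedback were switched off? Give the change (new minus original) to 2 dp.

-0.37 K

Original: g = 0.0799, ΔT = 1.47/(1−0.0799) = 1.5977 K.
Without cloud: g' = -0.2001, ΔT' = 1.47/(1+0.2001) = 1.2249 K.
Change = 1.2249 − 1.5977 = -0.37 K.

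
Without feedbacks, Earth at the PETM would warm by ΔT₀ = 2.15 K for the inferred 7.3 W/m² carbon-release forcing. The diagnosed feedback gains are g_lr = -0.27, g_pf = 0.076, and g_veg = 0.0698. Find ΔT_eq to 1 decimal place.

Total gain g = -0.27 + 0.076 + 0.0698 = -0.1242.
Amplification A = 1/(1 + 0.1242) = 0.8895.
ΔT = 2.15 × 0.8895 = 1.9 K.

1.9 K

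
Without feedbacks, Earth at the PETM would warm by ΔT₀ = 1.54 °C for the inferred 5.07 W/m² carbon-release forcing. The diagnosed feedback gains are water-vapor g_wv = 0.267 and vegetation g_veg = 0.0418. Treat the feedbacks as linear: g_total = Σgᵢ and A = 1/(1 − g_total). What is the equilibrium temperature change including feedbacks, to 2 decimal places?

Total gain g = 0.267 + 0.0418 = 0.3088.
Amplification A = 1/(1 − 0.3088) = 1.447.
ΔT = 1.54 × 1.447 = 2.23 °C.

2.23 °C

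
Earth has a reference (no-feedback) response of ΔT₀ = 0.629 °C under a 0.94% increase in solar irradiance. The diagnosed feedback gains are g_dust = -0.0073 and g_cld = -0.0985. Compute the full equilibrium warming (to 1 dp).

0.6 °C

Total gain g = -0.0073 − 0.0985 = -0.1058.
Amplification A = 1/(1 + 0.1058) = 0.9043.
ΔT = 0.629 × 0.9043 = 0.6 °C.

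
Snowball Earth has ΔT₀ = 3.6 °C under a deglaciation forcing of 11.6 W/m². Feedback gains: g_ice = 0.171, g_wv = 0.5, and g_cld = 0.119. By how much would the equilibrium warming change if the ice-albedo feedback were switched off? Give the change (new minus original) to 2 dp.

Original: g = 0.79, ΔT = 3.6/(1−0.79) = 17.1429 °C.
Without ice-albedo: g' = 0.619, ΔT' = 3.6/(1−0.619) = 9.4488 °C.
Change = 9.4488 − 17.1429 = -7.69 °C.

-7.69 °C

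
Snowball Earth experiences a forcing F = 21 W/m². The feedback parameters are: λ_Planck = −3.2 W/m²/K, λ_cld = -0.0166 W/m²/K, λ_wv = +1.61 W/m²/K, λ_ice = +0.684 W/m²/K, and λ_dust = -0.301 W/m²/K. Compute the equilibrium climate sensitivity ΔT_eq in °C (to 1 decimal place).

17.2 °C

Net feedback parameter λ = (−3.2) + (-0.0166) + (+1.61) + (+0.684) + (-0.301) = -1.2236 W/m²/K.
ΔT = −F/λ = −21/(-1.2236) = 17.2 °C.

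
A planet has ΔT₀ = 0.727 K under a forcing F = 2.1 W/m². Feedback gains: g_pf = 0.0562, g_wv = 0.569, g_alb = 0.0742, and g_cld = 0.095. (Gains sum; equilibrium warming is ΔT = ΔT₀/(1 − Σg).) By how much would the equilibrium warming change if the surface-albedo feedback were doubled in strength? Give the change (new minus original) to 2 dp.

2.00 K

Original: g = 0.7944, ΔT = 0.727/(1−0.7944) = 3.5360 K.
With doubled surface-albedo: g' = 0.8686, ΔT' = 0.727/(1−0.8686) = 5.5327 K.
Change = 5.5327 − 3.5360 = 2.00 K.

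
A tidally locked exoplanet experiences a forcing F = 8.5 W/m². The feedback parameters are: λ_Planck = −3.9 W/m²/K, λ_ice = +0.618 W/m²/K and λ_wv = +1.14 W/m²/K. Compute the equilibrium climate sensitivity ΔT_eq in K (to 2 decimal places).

3.97 K

Net feedback parameter λ = (−3.9) + (+0.618) + (+1.14) = -2.142 W/m²/K.
ΔT = −F/λ = −8.5/(-2.142) = 3.97 K.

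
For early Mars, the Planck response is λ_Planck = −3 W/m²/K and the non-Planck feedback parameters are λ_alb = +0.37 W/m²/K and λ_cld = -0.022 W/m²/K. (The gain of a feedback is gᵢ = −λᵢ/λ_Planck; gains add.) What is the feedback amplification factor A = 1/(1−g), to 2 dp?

Convert to gains: g_alb = 0.37/3 = 0.1233; g_cld = -0.022/3 = -0.007333.
Total gain g = 0.115967.
A = 1/(1 − 0.115967) = 1.13.

1.13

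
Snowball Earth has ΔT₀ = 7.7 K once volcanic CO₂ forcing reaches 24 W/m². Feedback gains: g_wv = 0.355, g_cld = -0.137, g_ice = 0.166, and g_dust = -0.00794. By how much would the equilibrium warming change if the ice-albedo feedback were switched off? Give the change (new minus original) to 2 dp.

-2.59 K

Original: g = 0.37606, ΔT = 7.7/(1−0.37606) = 12.3409 K.
Without ice-albedo: g' = 0.21006, ΔT' = 7.7/(1−0.21006) = 9.7476 K.
Change = 9.7476 − 12.3409 = -2.59 K.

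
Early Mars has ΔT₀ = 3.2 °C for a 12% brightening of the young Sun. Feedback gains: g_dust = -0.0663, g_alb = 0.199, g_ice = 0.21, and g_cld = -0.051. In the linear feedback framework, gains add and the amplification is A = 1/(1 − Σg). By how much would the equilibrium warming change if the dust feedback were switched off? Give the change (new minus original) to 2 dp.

0.47 °C

Original: g = 0.2917, ΔT = 3.2/(1−0.2917) = 4.5179 °C.
Without dust: g' = 0.358, ΔT' = 3.2/(1−0.358) = 4.9844 °C.
Change = 4.9844 − 4.5179 = 0.47 °C.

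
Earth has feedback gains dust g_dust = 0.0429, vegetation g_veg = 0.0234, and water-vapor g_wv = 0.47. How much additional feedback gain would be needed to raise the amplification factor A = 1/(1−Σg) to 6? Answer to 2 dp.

Current total gain = 0.5363.
Target gain for A = 6: g* = 1 − 1/6 = 0.8333.
Additional gain needed = 0.8333 − 0.5363 = 0.30.

0.30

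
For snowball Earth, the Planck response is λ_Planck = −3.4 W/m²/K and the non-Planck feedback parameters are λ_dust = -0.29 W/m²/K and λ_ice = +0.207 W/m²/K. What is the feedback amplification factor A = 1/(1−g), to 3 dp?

0.976

Convert to gains: g_dust = -0.29/3.4 = -0.08529; g_ice = 0.207/3.4 = 0.06088.
Total gain g = -0.02441.
A = 1/(1 + 0.02441) = 0.976.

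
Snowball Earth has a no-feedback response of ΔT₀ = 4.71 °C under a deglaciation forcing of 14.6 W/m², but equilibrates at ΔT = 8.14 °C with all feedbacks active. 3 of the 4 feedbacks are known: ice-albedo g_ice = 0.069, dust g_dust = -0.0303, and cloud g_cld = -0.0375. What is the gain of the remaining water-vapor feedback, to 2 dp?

Amplification A = ΔT/ΔT₀ = 8.14/4.71 = 1.728.
Total gain g = 1 − 1/A = 1 − 1/1.728 = 0.4213.
Known gains sum to 0.069 − 0.0303 − 0.0375 = 0.0012.
g_wv = 0.4213 − 0.0012 = 0.42.

0.42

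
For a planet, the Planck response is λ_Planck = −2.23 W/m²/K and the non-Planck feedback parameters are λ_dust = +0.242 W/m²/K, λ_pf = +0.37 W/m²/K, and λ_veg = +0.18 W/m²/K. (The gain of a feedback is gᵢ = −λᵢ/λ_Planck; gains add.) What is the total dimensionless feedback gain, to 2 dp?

0.36

Convert to gains: g_dust = 0.242/2.23 = 0.1085; g_pf = 0.37/2.23 = 0.1659; g_veg = 0.18/2.23 = 0.08072.
Total gain g = 0.35512.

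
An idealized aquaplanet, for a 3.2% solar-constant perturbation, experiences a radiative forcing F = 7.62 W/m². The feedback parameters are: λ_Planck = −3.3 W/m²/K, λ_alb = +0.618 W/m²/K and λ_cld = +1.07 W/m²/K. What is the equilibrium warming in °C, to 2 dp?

4.73 °C

Net feedback parameter λ = (−3.3) + (+0.618) + (+1.07) = -1.612 W/m²/K.
ΔT = −F/λ = −7.62/(-1.612) = 4.73 °C.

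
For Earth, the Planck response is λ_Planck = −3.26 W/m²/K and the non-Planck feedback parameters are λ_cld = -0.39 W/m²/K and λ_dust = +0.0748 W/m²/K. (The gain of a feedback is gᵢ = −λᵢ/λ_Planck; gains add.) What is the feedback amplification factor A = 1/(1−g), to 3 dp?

0.912

Convert to gains: g_cld = -0.39/3.26 = -0.1196; g_dust = 0.0748/3.26 = 0.02294.
Total gain g = -0.09666.
A = 1/(1 + 0.09666) = 0.912.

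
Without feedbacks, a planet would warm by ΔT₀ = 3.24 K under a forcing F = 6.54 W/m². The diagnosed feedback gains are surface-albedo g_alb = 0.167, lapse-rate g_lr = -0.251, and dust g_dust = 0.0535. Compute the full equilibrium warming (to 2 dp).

3.14 K

Total gain g = 0.167 − 0.251 + 0.0535 = -0.0305.
Amplification A = 1/(1 + 0.0305) = 0.9704.
ΔT = 3.24 × 0.9704 = 3.14 K.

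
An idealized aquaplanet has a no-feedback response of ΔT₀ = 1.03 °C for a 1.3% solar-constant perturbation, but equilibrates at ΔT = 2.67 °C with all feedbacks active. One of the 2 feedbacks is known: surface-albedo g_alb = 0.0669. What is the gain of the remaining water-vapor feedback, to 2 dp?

Amplification A = ΔT/ΔT₀ = 2.67/1.03 = 2.592.
Total gain g = 1 − 1/A = 1 − 1/2.592 = 0.6142.
The known gain is 0.0669.
g_wv = 0.6142 − 0.0669 = 0.55.

0.55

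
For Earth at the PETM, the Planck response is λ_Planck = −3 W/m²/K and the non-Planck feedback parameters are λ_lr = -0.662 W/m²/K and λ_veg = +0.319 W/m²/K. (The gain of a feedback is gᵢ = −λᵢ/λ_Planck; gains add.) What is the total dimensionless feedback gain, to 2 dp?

Convert to gains: g_lr = -0.662/3 = -0.2207; g_veg = 0.319/3 = 0.1063.
Total gain g = -0.1144.

-0.11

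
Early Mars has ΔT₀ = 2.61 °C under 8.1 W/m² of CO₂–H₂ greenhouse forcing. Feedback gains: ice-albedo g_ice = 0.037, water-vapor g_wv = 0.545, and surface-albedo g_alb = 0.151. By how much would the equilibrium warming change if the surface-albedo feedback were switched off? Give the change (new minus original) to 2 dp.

Original: g = 0.733, ΔT = 2.61/(1−0.733) = 9.7753 °C.
Without surface-albedo: g' = 0.582, ΔT' = 2.61/(1−0.582) = 6.2440 °C.
Change = 6.2440 − 9.7753 = -3.53 °C.

-3.53 °C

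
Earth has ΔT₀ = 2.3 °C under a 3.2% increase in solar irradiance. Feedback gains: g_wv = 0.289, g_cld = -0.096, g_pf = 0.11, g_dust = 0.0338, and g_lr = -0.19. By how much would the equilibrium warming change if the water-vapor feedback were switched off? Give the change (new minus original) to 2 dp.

-0.68 °C

Original: g = 0.1468, ΔT = 2.3/(1−0.1468) = 2.6957 °C.
Without water-vapor: g' = -0.1422, ΔT' = 2.3/(1+0.1422) = 2.0137 °C.
Change = 2.0137 − 2.6957 = -0.68 °C.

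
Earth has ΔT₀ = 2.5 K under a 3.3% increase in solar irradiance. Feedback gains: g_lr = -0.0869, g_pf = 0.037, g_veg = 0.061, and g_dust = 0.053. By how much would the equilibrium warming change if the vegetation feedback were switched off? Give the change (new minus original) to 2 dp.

-0.16 K

Original: g = 0.0641, ΔT = 2.5/(1−0.0641) = 2.6712 K.
Without vegetation: g' = 0.0031, ΔT' = 2.5/(1−0.0031) = 2.5078 K.
Change = 2.5078 − 2.6712 = -0.16 K.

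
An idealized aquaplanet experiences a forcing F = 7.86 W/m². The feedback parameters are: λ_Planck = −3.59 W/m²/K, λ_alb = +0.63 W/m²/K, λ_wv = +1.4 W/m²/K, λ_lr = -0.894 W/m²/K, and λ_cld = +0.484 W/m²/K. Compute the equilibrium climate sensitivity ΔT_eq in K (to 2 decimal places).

Net feedback parameter λ = (−3.59) + (+0.63) + (+1.4) + (-0.894) + (+0.484) = -1.97 W/m²/K.
ΔT = −F/λ = −7.86/(-1.97) = 3.99 K.

3.99 K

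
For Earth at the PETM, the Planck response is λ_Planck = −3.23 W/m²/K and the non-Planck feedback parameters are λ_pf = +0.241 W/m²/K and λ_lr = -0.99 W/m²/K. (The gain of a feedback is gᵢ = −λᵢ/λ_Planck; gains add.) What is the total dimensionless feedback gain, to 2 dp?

-0.23

Convert to gains: g_pf = 0.241/3.23 = 0.07461; g_lr = -0.99/3.23 = -0.3065.
Total gain g = -0.23189.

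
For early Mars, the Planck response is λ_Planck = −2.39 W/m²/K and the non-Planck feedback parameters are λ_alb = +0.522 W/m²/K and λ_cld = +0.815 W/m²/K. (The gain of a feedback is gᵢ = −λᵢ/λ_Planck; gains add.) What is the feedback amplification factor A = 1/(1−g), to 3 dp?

2.270

Convert to gains: g_alb = 0.522/2.39 = 0.2184; g_cld = 0.815/2.39 = 0.341.
Total gain g = 0.5594.
A = 1/(1 − 0.5594) = 2.270.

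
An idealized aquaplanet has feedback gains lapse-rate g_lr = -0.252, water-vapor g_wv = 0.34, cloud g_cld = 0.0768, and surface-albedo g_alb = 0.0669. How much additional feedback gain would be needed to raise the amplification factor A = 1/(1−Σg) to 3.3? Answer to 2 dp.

0.47

Current total gain = 0.2317.
Target gain for A = 3.3: g* = 1 − 1/3.3 = 0.697.
Additional gain needed = 0.697 − 0.2317 = 0.47.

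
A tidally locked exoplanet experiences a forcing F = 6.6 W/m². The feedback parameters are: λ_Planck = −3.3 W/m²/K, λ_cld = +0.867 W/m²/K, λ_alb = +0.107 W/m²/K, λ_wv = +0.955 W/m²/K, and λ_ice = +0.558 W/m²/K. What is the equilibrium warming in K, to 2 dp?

Net feedback parameter λ = (−3.3) + (+0.867) + (+0.107) + (+0.955) + (+0.558) = -0.813 W/m²/K.
ΔT = −F/λ = −6.6/(-0.813) = 8.12 K.

8.12 K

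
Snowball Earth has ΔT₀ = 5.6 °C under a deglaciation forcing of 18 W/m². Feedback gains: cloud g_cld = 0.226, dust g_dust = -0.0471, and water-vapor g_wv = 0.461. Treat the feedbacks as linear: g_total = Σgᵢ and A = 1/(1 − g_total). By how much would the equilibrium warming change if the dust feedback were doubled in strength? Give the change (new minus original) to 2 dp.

Original: g = 0.6399, ΔT = 5.6/(1−0.6399) = 15.5512 °C.
With doubled dust: g' = 0.5928, ΔT' = 5.6/(1−0.5928) = 13.7525 °C.
Change = 13.7525 − 15.5512 = -1.80 °C.

-1.80 °C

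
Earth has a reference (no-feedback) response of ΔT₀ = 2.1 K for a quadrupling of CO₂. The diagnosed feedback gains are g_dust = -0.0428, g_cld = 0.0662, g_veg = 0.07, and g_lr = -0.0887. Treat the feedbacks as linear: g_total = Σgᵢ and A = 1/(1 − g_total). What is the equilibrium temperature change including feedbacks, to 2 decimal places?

Total gain g = -0.0428 + 0.0662 + 0.07 − 0.0887 = 0.0047.
Amplification A = 1/(1 − 0.0047) = 1.005.
ΔT = 2.1 × 1.005 = 2.11 K.

2.11 K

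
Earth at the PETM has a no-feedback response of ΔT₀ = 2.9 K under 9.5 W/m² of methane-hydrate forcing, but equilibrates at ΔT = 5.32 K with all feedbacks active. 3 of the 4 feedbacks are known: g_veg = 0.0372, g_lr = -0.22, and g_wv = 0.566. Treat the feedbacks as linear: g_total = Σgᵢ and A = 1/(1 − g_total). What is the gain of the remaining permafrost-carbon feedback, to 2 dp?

Amplification A = ΔT/ΔT₀ = 5.32/2.9 = 1.834.
Total gain g = 1 − 1/A = 1 − 1/1.834 = 0.4547.
Known gains sum to 0.0372 − 0.22 + 0.566 = 0.3832.
g_pf = 0.4547 − 0.3832 = 0.07.

0.07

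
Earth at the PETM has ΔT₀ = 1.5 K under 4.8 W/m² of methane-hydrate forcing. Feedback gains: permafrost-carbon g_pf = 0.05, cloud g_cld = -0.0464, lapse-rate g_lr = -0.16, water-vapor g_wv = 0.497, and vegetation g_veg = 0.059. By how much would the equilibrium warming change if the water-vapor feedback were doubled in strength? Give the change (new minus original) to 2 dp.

12.01 K

Original: g = 0.3996, ΔT = 1.5/(1−0.3996) = 2.4983 K.
With doubled water-vapor: g' = 0.8966, ΔT' = 1.5/(1−0.8966) = 14.5068 K.
Change = 14.5068 − 2.4983 = 12.01 K.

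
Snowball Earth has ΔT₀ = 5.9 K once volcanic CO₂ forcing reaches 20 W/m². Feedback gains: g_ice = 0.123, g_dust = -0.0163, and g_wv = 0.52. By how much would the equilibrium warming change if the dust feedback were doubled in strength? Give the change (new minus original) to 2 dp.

-0.66 K

Original: g = 0.6267, ΔT = 5.9/(1−0.6267) = 15.8050 K.
With doubled dust: g' = 0.6104, ΔT' = 5.9/(1−0.6104) = 15.1437 K.
Change = 15.1437 − 15.8050 = -0.66 K.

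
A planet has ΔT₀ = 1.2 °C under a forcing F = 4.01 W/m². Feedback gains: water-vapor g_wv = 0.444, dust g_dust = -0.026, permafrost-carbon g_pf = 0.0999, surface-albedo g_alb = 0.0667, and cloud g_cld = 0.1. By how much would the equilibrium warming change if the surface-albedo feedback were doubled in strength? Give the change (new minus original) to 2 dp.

1.02 °C

Original: g = 0.6846, ΔT = 1.2/(1−0.6846) = 3.8047 °C.
With doubled surface-albedo: g' = 0.7513, ΔT' = 1.2/(1−0.7513) = 4.8251 °C.
Change = 4.8251 − 3.8047 = 1.02 °C.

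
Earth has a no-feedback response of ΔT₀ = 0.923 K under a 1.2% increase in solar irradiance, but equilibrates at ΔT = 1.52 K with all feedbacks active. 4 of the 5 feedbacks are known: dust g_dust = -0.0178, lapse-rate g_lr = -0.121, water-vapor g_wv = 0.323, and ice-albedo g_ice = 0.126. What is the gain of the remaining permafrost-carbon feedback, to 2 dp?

Amplification A = ΔT/ΔT₀ = 1.52/0.923 = 1.647.
Total gain g = 1 − 1/A = 1 − 1/1.647 = 0.3928.
Known gains sum to -0.0178 − 0.121 + 0.323 + 0.126 = 0.3102.
g_pf = 0.3928 − 0.3102 = 0.08.

0.08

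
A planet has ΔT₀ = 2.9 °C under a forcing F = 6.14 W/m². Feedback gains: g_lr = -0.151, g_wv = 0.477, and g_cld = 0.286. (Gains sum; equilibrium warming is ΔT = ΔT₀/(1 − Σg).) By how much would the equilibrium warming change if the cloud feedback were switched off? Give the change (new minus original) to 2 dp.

-3.17 °C

Original: g = 0.612, ΔT = 2.9/(1−0.612) = 7.4742 °C.
Without cloud: g' = 0.326, ΔT' = 2.9/(1−0.326) = 4.3027 °C.
Change = 4.3027 − 7.4742 = -3.17 °C.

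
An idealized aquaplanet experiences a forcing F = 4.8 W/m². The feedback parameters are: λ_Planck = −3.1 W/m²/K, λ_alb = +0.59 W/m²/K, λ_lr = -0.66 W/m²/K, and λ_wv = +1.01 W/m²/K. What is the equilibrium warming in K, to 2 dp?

2.22 K

Net feedback parameter λ = (−3.1) + (+0.59) + (-0.66) + (+1.01) = -2.16 W/m²/K.
ΔT = −F/λ = −4.8/(-2.16) = 2.22 K.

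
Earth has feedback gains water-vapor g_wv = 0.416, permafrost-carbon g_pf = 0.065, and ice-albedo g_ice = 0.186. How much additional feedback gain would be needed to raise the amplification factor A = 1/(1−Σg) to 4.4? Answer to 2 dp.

0.11

Current total gain = 0.667.
Target gain for A = 4.4: g* = 1 − 1/4.4 = 0.7727.
Additional gain needed = 0.7727 − 0.667 = 0.11.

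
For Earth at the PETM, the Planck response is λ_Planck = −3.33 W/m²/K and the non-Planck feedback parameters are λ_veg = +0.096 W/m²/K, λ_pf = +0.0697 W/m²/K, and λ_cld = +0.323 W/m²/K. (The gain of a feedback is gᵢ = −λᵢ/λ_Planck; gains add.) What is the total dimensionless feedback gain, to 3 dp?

Convert to gains: g_veg = 0.096/3.33 = 0.02883; g_pf = 0.0697/3.33 = 0.02093; g_cld = 0.323/3.33 = 0.097.
Total gain g = 0.14676.

0.147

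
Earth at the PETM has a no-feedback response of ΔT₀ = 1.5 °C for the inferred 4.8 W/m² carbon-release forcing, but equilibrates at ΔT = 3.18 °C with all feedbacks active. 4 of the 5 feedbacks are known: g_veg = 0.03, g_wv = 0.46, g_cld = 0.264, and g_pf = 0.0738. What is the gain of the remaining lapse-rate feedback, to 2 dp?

-0.30

Amplification A = ΔT/ΔT₀ = 3.18/1.5 = 2.12.
Total gain g = 1 − 1/A = 1 − 1/2.12 = 0.5283.
Known gains sum to 0.03 + 0.46 + 0.264 + 0.0738 = 0.8278.
g_lr = 0.5283 − 0.8278 = -0.30.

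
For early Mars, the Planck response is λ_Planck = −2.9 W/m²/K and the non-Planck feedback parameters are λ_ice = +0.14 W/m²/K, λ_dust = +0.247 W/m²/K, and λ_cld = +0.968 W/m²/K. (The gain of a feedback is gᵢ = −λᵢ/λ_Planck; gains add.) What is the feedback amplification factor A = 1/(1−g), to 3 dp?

1.877

Convert to gains: g_ice = 0.14/2.9 = 0.04828; g_dust = 0.247/2.9 = 0.08517; g_cld = 0.968/2.9 = 0.3338.
Total gain g = 0.46725.
A = 1/(1 − 0.46725) = 1.877.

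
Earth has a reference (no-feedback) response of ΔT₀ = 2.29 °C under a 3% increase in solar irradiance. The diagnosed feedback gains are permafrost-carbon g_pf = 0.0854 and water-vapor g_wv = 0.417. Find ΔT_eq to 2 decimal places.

Total gain g = 0.0854 + 0.417 = 0.5024.
Amplification A = 1/(1 − 0.5024) = 2.01.
ΔT = 2.29 × 2.01 = 4.60 °C.

4.60 °C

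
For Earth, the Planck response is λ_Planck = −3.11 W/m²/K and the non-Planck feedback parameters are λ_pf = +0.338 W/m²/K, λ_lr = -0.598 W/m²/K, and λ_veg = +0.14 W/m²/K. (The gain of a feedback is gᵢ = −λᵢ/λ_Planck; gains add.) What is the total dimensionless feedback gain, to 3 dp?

-0.039

Convert to gains: g_pf = 0.338/3.11 = 0.1087; g_lr = -0.598/3.11 = -0.1923; g_veg = 0.14/3.11 = 0.04502.
Total gain g = -0.03858.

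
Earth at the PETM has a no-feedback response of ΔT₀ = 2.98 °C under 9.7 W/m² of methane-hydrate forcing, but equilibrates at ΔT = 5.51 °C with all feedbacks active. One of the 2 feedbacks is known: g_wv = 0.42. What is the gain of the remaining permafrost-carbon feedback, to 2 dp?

0.04

Amplification A = ΔT/ΔT₀ = 5.51/2.98 = 1.849.
Total gain g = 1 − 1/A = 1 − 1/1.849 = 0.4592.
The known gain is 0.42.
g_pf = 0.4592 − 0.42 = 0.04.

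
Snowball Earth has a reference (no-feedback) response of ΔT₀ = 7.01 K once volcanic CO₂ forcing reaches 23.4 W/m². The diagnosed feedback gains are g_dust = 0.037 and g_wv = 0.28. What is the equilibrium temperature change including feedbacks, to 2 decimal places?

Total gain g = 0.037 + 0.28 = 0.317.
Amplification A = 1/(1 − 0.317) = 1.464.
ΔT = 7.01 × 1.464 = 10.26 K.

10.26 K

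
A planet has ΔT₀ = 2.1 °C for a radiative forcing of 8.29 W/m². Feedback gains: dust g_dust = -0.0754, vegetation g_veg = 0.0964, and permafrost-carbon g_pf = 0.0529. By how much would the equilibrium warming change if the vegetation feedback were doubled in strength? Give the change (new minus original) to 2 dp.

Original: g = 0.0739, ΔT = 2.1/(1−0.0739) = 2.2676 °C.
With doubled vegetation: g' = 0.1703, ΔT' = 2.1/(1−0.1703) = 2.5310 °C.
Change = 2.5310 − 2.2676 = 0.26 °C.

0.26 °C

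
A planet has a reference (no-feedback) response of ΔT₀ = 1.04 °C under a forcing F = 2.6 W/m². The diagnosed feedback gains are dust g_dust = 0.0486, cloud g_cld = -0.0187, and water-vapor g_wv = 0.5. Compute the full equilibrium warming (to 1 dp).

2.2 °C

Total gain g = 0.0486 − 0.0187 + 0.5 = 0.5299.
Amplification A = 1/(1 − 0.5299) = 2.127.
ΔT = 1.04 × 2.127 = 2.2 °C.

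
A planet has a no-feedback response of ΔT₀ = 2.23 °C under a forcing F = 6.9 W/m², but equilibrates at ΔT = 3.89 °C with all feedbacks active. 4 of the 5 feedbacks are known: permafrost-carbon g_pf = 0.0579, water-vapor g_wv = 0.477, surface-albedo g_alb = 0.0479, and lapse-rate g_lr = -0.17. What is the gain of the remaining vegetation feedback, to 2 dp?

0.01

Amplification A = ΔT/ΔT₀ = 3.89/2.23 = 1.744.
Total gain g = 1 − 1/A = 1 − 1/1.744 = 0.4266.
Known gains sum to 0.0579 + 0.477 + 0.0479 − 0.17 = 0.4128.
g_veg = 0.4266 − 0.4128 = 0.01.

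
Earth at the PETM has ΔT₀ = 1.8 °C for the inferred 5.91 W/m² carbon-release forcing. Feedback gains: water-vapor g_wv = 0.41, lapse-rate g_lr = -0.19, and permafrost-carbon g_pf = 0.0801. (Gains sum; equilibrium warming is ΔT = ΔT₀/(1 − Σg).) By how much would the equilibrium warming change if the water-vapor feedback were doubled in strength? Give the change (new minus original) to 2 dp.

3.64 °C

Original: g = 0.3001, ΔT = 1.8/(1−0.3001) = 2.5718 °C.
With doubled water-vapor: g' = 0.7101, ΔT' = 1.8/(1−0.7101) = 6.2090 °C.
Change = 6.2090 − 2.5718 = 3.64 °C.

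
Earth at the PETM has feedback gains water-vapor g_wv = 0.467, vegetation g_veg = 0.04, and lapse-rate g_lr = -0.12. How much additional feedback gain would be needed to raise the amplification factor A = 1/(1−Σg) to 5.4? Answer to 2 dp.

Current total gain = 0.387.
Target gain for A = 5.4: g* = 1 − 1/5.4 = 0.8148.
Additional gain needed = 0.8148 − 0.387 = 0.43.

0.43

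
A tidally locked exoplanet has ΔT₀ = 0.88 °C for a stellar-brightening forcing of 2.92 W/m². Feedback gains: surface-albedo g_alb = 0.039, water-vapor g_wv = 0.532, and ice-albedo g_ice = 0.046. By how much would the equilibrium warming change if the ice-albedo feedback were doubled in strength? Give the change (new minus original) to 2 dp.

0.31 °C

Original: g = 0.617, ΔT = 0.88/(1−0.617) = 2.2977 °C.
With doubled ice-albedo: g' = 0.663, ΔT' = 0.88/(1−0.663) = 2.6113 °C.
Change = 2.6113 − 2.2977 = 0.31 °C.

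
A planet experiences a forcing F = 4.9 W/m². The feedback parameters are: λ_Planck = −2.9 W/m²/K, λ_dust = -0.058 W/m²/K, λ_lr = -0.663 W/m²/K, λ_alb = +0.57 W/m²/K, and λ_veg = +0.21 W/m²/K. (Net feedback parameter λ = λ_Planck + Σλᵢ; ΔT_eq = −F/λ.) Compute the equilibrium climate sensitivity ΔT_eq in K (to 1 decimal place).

1.7 K

Net feedback parameter λ = (−2.9) + (-0.058) + (-0.663) + (+0.57) + (+0.21) = -2.841 W/m²/K.
ΔT = −F/λ = −4.9/(-2.841) = 1.7 K.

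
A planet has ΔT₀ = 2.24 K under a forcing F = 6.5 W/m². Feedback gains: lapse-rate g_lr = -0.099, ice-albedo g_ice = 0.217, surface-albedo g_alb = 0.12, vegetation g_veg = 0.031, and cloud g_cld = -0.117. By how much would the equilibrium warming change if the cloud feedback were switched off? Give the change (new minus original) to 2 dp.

Original: g = 0.152, ΔT = 2.24/(1−0.152) = 2.6415 K.
Without cloud: g' = 0.269, ΔT' = 2.24/(1−0.269) = 3.0643 K.
Change = 3.0643 − 2.6415 = 0.42 K.

0.42 K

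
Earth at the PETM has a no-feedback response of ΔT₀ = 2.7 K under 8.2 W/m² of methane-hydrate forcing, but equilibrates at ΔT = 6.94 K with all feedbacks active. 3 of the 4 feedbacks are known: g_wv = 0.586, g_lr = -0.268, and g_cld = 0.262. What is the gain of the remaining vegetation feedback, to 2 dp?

0.03

Amplification A = ΔT/ΔT₀ = 6.94/2.7 = 2.57.
Total gain g = 1 − 1/A = 1 − 1/2.57 = 0.6109.
Known gains sum to 0.586 − 0.268 + 0.262 = 0.58.
g_veg = 0.6109 − 0.58 = 0.03.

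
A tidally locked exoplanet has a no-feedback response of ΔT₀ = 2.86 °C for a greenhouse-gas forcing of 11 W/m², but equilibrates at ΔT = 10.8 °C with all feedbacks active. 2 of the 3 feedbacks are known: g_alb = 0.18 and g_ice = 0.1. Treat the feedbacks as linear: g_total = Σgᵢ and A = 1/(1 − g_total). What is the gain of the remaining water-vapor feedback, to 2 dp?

Amplification A = ΔT/ΔT₀ = 10.8/2.86 = 3.776.
Total gain g = 1 − 1/A = 1 − 1/3.776 = 0.7352.
Known gains sum to 0.18 + 0.1 = 0.28.
g_wv = 0.7352 − 0.28 = 0.46.

0.46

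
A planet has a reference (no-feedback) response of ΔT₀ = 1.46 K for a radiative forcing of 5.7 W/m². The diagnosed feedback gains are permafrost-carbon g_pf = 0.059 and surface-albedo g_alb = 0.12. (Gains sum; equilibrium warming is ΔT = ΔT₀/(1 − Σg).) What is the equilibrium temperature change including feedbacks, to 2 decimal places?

Total gain g = 0.059 + 0.12 = 0.179.
Amplification A = 1/(1 − 0.179) = 1.218.
ΔT = 1.46 × 1.218 = 1.78 K.

1.78 K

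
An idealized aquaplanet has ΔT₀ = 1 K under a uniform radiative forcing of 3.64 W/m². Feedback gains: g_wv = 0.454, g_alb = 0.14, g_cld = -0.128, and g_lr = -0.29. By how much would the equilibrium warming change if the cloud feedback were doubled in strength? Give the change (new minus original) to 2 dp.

-0.16 K

Original: g = 0.176, ΔT = 1/(1−0.176) = 1.2136 K.
With doubled cloud: g' = 0.048, ΔT' = 1/(1−0.048) = 1.0504 K.
Change = 1.0504 − 1.2136 = -0.16 K.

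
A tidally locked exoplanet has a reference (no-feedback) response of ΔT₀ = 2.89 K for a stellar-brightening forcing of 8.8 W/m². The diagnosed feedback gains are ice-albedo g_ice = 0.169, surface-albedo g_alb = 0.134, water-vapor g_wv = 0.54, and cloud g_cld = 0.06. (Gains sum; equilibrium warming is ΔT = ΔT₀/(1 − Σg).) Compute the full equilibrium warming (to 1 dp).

29.8 K

Total gain g = 0.169 + 0.134 + 0.54 + 0.06 = 0.903.
Amplification A = 1/(1 − 0.903) = 10.31.
ΔT = 2.89 × 10.31 = 29.8 K.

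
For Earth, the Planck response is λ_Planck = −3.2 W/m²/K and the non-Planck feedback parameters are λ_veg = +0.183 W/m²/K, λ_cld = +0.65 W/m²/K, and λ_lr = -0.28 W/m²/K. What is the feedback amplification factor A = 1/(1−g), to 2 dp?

Convert to gains: g_veg = 0.183/3.2 = 0.05719; g_cld = 0.65/3.2 = 0.2031; g_lr = -0.28/3.2 = -0.0875.
Total gain g = 0.17279.
A = 1/(1 − 0.17279) = 1.21.

1.21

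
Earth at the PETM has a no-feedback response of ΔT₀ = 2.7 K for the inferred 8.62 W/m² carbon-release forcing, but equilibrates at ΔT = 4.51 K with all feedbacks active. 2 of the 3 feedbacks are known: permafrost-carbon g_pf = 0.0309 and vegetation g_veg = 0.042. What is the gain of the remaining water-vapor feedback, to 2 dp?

Amplification A = ΔT/ΔT₀ = 4.51/2.7 = 1.67.
Total gain g = 1 − 1/A = 1 − 1/1.67 = 0.4012.
Known gains sum to 0.0309 + 0.042 = 0.0729.
g_wv = 0.4012 − 0.0729 = 0.33.

0.33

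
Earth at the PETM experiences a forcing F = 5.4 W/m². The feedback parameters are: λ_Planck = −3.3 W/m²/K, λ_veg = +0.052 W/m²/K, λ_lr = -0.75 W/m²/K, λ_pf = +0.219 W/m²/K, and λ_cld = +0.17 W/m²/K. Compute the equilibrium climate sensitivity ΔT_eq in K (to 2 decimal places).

Net feedback parameter λ = (−3.3) + (+0.052) + (-0.75) + (+0.219) + (+0.17) = -3.609 W/m²/K.
ΔT = −F/λ = −5.4/(-3.609) = 1.50 K.

1.50 K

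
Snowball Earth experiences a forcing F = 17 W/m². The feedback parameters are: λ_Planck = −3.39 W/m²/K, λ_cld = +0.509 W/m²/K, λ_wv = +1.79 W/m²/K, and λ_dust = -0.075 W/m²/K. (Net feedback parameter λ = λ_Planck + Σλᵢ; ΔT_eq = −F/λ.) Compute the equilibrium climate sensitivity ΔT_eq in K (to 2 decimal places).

14.58 K

Net feedback parameter λ = (−3.39) + (+0.509) + (+1.79) + (-0.075) = -1.166 W/m²/K.
ΔT = −F/λ = −17/(-1.166) = 14.58 K.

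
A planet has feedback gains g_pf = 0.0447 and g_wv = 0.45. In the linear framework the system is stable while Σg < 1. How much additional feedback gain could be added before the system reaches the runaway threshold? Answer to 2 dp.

0.51

Current total gain = 0.0447 + 0.45 = 0.4947.
Margin to runaway = 1 − 0.4947 = 0.51.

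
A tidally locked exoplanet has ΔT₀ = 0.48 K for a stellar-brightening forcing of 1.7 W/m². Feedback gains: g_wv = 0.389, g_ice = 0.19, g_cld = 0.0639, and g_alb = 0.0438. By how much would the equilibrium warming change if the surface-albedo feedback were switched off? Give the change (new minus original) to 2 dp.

-0.19 K

Original: g = 0.6867, ΔT = 0.48/(1−0.6867) = 1.5321 K.
Without surface-albedo: g' = 0.6429, ΔT' = 0.48/(1−0.6429) = 1.3442 K.
Change = 1.3442 − 1.5321 = -0.19 K.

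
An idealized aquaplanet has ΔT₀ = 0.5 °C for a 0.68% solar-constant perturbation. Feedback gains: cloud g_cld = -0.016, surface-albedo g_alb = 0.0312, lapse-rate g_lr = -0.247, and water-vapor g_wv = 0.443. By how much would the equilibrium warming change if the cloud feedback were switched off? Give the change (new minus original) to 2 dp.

0.01 °C

Original: g = 0.2112, ΔT = 0.5/(1−0.2112) = 0.6339 °C.
Without cloud: g' = 0.2272, ΔT' = 0.5/(1−0.2272) = 0.6470 °C.
Change = 0.6470 − 0.6339 = 0.01 °C.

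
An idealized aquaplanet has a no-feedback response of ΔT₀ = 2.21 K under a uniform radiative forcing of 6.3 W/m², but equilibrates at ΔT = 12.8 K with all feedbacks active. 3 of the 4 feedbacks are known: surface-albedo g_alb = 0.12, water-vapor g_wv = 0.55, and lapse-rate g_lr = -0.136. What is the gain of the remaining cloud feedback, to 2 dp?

0.29

Amplification A = ΔT/ΔT₀ = 12.8/2.21 = 5.792.
Total gain g = 1 − 1/A = 1 − 1/5.792 = 0.8273.
Known gains sum to 0.12 + 0.55 − 0.136 = 0.534.
g_cld = 0.8273 − 0.534 = 0.29.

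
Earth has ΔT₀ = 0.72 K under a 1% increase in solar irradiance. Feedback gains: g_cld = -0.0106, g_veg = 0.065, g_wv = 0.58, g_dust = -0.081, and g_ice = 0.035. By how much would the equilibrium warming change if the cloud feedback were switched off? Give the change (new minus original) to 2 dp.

Original: g = 0.5884, ΔT = 0.72/(1−0.5884) = 1.7493 K.
Without cloud: g' = 0.599, ΔT' = 0.72/(1−0.599) = 1.7955 K.
Change = 1.7955 − 1.7493 = 0.05 K.

0.05 K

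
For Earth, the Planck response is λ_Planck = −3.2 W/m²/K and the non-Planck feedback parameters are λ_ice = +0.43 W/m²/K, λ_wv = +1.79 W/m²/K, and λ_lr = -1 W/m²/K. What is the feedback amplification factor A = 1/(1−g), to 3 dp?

Convert to gains: g_ice = 0.43/3.2 = 0.1344; g_wv = 1.79/3.2 = 0.5594; g_lr = -1/3.2 = -0.3125.
Total gain g = 0.3813.
A = 1/(1 − 0.3813) = 1.616.

1.616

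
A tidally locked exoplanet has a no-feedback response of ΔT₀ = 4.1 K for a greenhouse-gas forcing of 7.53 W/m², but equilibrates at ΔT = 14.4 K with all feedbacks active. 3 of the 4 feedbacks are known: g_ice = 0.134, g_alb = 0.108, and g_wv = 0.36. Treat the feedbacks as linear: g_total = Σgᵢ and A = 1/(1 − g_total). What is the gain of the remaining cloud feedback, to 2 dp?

0.11

Amplification A = ΔT/ΔT₀ = 14.4/4.1 = 3.512.
Total gain g = 1 − 1/A = 1 − 1/3.512 = 0.7153.
Known gains sum to 0.134 + 0.108 + 0.36 = 0.602.
g_cld = 0.7153 − 0.602 = 0.11.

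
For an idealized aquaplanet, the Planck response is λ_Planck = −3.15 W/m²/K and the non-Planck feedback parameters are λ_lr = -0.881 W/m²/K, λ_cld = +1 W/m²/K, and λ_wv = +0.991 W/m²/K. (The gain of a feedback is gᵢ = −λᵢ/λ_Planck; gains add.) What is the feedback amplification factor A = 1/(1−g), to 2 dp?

1.54

Convert to gains: g_lr = -0.881/3.15 = -0.2797; g_cld = 1/3.15 = 0.3175; g_wv = 0.991/3.15 = 0.3146.
Total gain g = 0.3524.
A = 1/(1 − 0.3524) = 1.54.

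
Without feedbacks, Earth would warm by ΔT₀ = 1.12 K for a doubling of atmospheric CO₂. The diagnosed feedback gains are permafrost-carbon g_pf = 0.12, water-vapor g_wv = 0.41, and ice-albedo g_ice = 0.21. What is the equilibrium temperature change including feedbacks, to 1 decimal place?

Total gain g = 0.12 + 0.41 + 0.21 = 0.74.
Amplification A = 1/(1 − 0.74) = 3.846.
ΔT = 1.12 × 3.846 = 4.3 K.

4.3 K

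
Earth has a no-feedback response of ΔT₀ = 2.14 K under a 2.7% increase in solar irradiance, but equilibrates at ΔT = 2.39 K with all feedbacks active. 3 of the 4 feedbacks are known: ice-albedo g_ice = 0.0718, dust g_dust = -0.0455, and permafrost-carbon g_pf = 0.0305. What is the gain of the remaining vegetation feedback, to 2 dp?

0.05

Amplification A = ΔT/ΔT₀ = 2.39/2.14 = 1.117.
Total gain g = 1 − 1/A = 1 − 1/1.117 = 0.1047.
Known gains sum to 0.0718 − 0.0455 + 0.0305 = 0.0568.
g_veg = 0.1047 − 0.0568 = 0.05.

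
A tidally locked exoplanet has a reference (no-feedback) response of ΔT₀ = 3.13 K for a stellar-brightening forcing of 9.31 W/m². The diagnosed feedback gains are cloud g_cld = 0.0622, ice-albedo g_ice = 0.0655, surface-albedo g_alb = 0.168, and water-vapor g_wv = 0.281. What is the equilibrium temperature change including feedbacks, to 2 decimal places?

7.39 K

Total gain g = 0.0622 + 0.0655 + 0.168 + 0.281 = 0.5767.
Amplification A = 1/(1 − 0.5767) = 2.362.
ΔT = 3.13 × 2.362 = 7.39 K.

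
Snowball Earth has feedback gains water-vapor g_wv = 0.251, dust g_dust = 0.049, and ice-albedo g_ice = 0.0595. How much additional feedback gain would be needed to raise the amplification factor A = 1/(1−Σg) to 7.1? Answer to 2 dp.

0.50

Current total gain = 0.3595.
Target gain for A = 7.1: g* = 1 − 1/7.1 = 0.8592.
Additional gain needed = 0.8592 − 0.3595 = 0.50.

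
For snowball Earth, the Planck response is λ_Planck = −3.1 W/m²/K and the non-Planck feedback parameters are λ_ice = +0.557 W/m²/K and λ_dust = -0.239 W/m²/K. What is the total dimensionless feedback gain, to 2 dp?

0.10

Convert to gains: g_ice = 0.557/3.1 = 0.1797; g_dust = -0.239/3.1 = -0.0771.
Total gain g = 0.1026.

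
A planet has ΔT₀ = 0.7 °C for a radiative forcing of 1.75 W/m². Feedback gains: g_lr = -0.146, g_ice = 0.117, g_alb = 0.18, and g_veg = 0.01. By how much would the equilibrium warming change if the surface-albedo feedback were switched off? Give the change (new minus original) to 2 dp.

-0.15 °C

Original: g = 0.161, ΔT = 0.7/(1−0.161) = 0.8343 °C.
Without surface-albedo: g' = -0.019, ΔT' = 0.7/(1+0.019) = 0.6869 °C.
Change = 0.6869 − 0.8343 = -0.15 °C.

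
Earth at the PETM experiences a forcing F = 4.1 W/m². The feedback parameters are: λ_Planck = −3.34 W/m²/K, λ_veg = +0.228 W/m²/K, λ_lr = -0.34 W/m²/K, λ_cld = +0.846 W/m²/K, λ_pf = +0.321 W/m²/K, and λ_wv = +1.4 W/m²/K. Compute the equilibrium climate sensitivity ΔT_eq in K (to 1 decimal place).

Net feedback parameter λ = (−3.34) + (+0.228) + (-0.34) + (+0.846) + (+0.321) + (+1.4) = -0.885 W/m²/K.
ΔT = −F/λ = −4.1/(-0.885) = 4.6 K.

4.6 K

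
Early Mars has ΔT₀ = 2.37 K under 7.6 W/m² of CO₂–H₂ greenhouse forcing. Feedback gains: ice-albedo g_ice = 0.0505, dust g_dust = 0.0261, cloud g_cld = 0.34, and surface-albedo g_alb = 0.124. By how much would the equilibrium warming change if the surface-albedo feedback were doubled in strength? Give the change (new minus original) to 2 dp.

Original: g = 0.5406, ΔT = 2.37/(1−0.5406) = 5.1589 K.
With doubled surface-albedo: g' = 0.6646, ΔT' = 2.37/(1−0.6646) = 7.0662 K.
Change = 7.0662 − 5.1589 = 1.91 K.

1.91 K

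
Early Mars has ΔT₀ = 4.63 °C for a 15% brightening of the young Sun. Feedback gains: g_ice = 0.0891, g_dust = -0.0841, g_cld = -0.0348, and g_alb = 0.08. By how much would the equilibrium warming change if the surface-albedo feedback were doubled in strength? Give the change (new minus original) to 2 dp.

0.45 °C

Original: g = 0.0502, ΔT = 4.63/(1−0.0502) = 4.8747 °C.
With doubled surface-albedo: g' = 0.1302, ΔT' = 4.63/(1−0.1302) = 5.3231 °C.
Change = 5.3231 − 4.8747 = 0.45 °C.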